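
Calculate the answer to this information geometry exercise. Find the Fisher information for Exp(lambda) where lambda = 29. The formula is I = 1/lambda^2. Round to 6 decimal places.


Fisher information for exponential: I(lambda) = 1/lambda^2.
lambda = 29, lambda^2 = 841.
I = 1/841 = 0.001189

0.001189


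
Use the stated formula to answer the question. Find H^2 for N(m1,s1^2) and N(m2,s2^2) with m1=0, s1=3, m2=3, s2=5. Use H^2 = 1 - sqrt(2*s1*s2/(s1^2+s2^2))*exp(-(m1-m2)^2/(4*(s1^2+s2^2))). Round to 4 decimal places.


Squared Hellinger distance for Gaussians:
H^2 = 1 - sqrt(2*s1*s2/(s1^2+s2^2)) * exp(-(m1-m2)^2/(4*(s1^2+s2^2))).
s1^2 = 9, s2^2 = 25, s1^2+s2^2 = 34.
sqrt(2*3*5/(34)) = 0.939336.
(m1-m2)^2 = (-3)^2 = 9.
exp(-9/(4*34)) = exp(-0.066176) = 0.935966.
H^2 = 1 - 0.939336*0.935966 = 0.1208

0.1208


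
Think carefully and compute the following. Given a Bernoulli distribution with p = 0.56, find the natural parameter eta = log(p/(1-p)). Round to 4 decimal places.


Natural parameter for Bernoulli: eta = log(p/(1-p)).
p = 0.56, 1-p = 0.44.
p/(1-p) = 1.272727.
eta = log(1.272727) = 0.2412

0.2412


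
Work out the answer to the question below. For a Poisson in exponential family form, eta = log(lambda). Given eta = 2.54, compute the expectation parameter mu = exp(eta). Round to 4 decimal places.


Expectation parameter for Poisson exponential family:
mu = exp(eta).
eta = 2.54.
mu = exp(2.54) = 12.6797

12.6797


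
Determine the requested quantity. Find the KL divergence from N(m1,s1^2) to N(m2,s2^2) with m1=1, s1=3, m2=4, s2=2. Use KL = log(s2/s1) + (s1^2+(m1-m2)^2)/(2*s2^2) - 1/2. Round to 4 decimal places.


KL divergence between normal distributions:
KL = log(s2/s1) + (s1^2 + (m1-m2)^2)/(2*s2^2) - 1/2.
log(2/3) = -0.405465.
(3^2 + (1-4)^2)/(2*2^2) = (9 + 9)/8 = 2.25.
KL = -0.405465 + 2.25 - 0.5 = 1.3445

1.3445


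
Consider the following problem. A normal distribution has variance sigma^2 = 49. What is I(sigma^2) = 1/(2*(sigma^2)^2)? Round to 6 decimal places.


Fisher information for variance: I(sigma^2) = 1/(2*sigma^4).
sigma^2 = 49, so sigma^4 = 2401.
I = 1/(2*2401) = 1/4802 = 0.000208

0.000208


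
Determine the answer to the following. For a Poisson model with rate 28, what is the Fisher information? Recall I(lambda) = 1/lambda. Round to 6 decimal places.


Fisher information for Poisson: I(lambda) = 1/lambda.
lambda = 28.
I(lambda) = 1/28 = 0.035714

0.035714


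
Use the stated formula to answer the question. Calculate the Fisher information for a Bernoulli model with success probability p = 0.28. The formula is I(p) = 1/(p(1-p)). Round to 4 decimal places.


For Bernoulli(p), Fisher information is I(p) = 1/(p*(1-p)).
p = 0.28, 1-p = 0.72.
p*(1-p) = 0.2016.
I(p) = 1/0.2016 = 4.9603

4.9603


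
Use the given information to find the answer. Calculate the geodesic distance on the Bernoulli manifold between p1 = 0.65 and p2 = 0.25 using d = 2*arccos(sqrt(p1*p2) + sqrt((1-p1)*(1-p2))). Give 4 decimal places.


Geodesic distance on Bernoulli manifold:
d(p1,p2) = 2*arccos(sqrt(p1*p2) + sqrt((1-p1)*(1-p2))).
sqrt(p1*p2) = sqrt(0.65*0.25) = 0.403113.
sqrt((1-p1)*(1-p2)) = sqrt(0.35*0.75) = 0.512348.
arg = 0.403113 + 0.512348 = 0.91546.
d = 2*arccos(0.91546) = 0.8283

0.8283


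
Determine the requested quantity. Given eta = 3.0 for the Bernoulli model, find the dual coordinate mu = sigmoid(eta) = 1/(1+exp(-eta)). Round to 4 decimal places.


Dual coordinate (expectation parameter) for Bernoulli:
mu = 1/(1+exp(-eta)).
eta = 3.0.
exp(-eta) = exp(-3.0) = 0.049787.
mu = 1/(1+0.049787) = 0.9526

0.9526


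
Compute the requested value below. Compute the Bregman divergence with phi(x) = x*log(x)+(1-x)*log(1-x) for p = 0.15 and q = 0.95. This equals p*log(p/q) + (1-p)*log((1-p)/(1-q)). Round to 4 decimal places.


Bregman divergence with negative entropy generator:
D = p*log(p/q) + (1-p)*log((1-p)/(1-q)).
p = 0.15, q = 0.95.
p*log(p/q) = 0.15*log(0.15/0.95) = -0.276874.
(1-p)*log((1-p)/(1-q)) = 0.85*log(0.85/0.05) = 2.408231.
D = -0.276874 + 2.408231 = 2.1314

2.1314


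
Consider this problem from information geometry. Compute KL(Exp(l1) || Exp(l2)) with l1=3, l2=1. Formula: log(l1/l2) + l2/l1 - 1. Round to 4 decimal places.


KL divergence for exponential family:
KL = log(l1/l2) + l2/l1 - 1.
log(3/1) = 1.098612.
1/3 = 0.333333.
KL = 1.098612 + 0.333333 - 1 = 0.4319

0.4319


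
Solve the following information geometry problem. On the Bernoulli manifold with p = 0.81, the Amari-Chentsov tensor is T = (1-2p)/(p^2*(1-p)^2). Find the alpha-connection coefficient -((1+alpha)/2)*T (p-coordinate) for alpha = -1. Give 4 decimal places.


Skewness (Amari-Chentsov) tensor: T = (1-2p)/(p^2*(1-p)^2).
p = 0.81, 1-2p = -0.62, p^2 = 0.6561, (1-p)^2 = 0.0361.
T = -0.62/(0.6561 * 0.0361) = -26.176673.
In the p-coordinate, Gamma^(alpha) = Gamma^(0) - (alpha/2)*T with Gamma^(0) = (1/2)*g'(p) = -T/2,
so Gamma^(alpha) = -((1+alpha)/2)*T.
alpha = -1, -(1+alpha)/2 = 0.0.
Gamma = 0.0 * -26.176673 = 0.0000

0.0000


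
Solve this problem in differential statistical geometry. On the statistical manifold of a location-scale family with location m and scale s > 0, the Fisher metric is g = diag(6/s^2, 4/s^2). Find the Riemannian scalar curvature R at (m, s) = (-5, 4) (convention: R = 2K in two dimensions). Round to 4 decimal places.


The metric has the form g = (A dm^2 + B ds^2)/s^2 with A = 6, B = 4.
Substitute u = sqrt(A/B)*m: g = B*(du^2 + ds^2)/s^2, i.e. B times the
Poincare upper half-plane metric, which has constant Gaussian curvature -1.
Scaling a 2D metric by a constant c divides the Gaussian curvature by c,
so K = -1/B = -1/(4) = -0.2500 everywhere (the point (m, s) = (-5, 4) is irrelevant:
the curvature is constant).
Scalar curvature in dimension 2: R = 2K = -2/(4) = -0.5000.

-0.5000


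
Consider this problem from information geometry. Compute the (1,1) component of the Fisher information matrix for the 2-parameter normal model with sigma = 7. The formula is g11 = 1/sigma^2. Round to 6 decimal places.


For the 2-parameter normal family, the Fisher metric has:
  g11 = 1/sigma^2, g22 = 2/sigma^2.
sigma = 7, sigma^2 = 49.
g11 = 0.020408

0.020408


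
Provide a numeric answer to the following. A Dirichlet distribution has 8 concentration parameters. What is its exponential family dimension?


Exponential family dimension calculation:
Dirichlet with 8 components has 8 natural parameters.

8


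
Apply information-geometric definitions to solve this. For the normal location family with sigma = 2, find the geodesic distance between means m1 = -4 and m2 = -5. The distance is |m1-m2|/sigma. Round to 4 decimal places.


On the fixed-variance normal subfamily, geodesic distance = |m1-m2|/sigma.
|-4 - -5| = 1.
sigma = 2.
d = 1/2 = 0.5000

0.5000


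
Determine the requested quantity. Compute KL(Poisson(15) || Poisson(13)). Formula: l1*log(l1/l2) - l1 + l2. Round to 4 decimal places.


KL divergence for Poisson:
KL = l1*log(l1/l2) - l1 + l2.
l1 = 15, l2 = 13.
log(15/13) = 0.143101.
l1*log(l1/l2) = 15 * 0.143101 = 2.146513.
KL = 2.146513 - 15 + 13 = 0.1465

0.1465


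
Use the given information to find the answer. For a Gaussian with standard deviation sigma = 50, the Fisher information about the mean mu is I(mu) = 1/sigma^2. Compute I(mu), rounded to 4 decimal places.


The Fisher information for the mean of a normal distribution is I(mu) = 1/sigma^2.
sigma = 50, so sigma^2 = 2500.
I(mu) = 1/2500 = 0.0004

0.0004


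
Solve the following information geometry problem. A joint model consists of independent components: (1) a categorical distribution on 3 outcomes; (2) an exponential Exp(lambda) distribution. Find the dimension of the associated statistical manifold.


The dimension of a statistical manifold equals the number of free
(independent) real parameters of the model. For a product of independent
blocks the parameter counts add.
- categorical on 3 outcomes (probabilities sum to 1): 3-1 = 2.
- exponential (lambda): 1.
Total = 2 + 1 = 3.
Dimension = 3

3


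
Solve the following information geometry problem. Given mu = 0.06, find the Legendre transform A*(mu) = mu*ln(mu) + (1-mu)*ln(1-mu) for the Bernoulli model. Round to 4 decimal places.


Legendre transform for Bernoulli:
A*(mu) = mu*log(mu) + (1-mu)*log(1-mu).
mu = 0.06, 1-mu = 0.94.
mu*log(mu) = 0.06*log(0.06) = -0.168805.
(1-mu)*log(1-mu) = 0.94*log(0.94) = -0.058163.
A* = -0.168805 + -0.058163 = -0.2270

-0.2270


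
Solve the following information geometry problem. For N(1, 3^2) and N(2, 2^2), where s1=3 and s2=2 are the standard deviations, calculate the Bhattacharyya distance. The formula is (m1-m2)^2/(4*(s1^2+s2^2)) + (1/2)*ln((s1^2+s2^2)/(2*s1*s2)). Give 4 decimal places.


Bhattacharyya distance between two Gaussians:
DB = (m1-m2)^2/(4*(s1^2+s2^2)) + (1/2)*ln((s1^2+s2^2)/(2*s1*s2)).
(m1-m2)^2 = (-1)^2 = 1.
s1^2+s2^2 = 9 + 4 = 13.
term1 = 1/52 = 0.019231.
term2 = 0.5*ln(13/12.0) = 0.040021.
DB = 0.019231 + 0.040021 = 0.0593

0.0593


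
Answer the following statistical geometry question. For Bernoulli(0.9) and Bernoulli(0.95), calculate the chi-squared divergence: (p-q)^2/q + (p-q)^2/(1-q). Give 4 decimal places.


Chi-squared divergence between Bernoulli distributions:
chi^2 = (p-q)^2/q + (p-q)^2/(1-q).
p = 0.9, q = 0.95, p-q = -0.05.
(p-q)^2 = 0.0025.
term1 = 0.0025/0.95 = 0.002632.
term2 = 0.0025/0.05 = 0.05.
chi^2 = 0.002632 + 0.05 = 0.0526

0.0526


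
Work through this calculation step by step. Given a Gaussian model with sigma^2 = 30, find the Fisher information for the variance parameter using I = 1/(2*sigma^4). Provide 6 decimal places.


Fisher information for variance: I(sigma^2) = 1/(2*sigma^4).
sigma^2 = 30, so sigma^4 = 900.
I = 1/(2*900) = 1/1800 = 0.000556

0.000556


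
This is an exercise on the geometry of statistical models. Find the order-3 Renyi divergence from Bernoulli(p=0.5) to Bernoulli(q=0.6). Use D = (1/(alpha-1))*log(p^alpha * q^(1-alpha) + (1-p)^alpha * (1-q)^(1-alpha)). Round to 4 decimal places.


Renyi divergence of order alpha between Bernoulli distributions:
D = (1/(alpha-1))*log(p^alpha * q^(1-alpha) + (1-p)^alpha * (1-q)^(1-alpha)).
alpha = 3, p = 0.5, q = 0.6.
p^alpha * q^(1-alpha) = 0.5^3 * 0.6^-2 = 0.347222.
(1-p)^alpha * (1-q)^(1-alpha) = 0.5^3 * 0.4^-2 = 0.78125.
sum = 0.347222 + 0.78125 = 1.128472.
D = (1/2)*log(1.128472) = 0.0604

0.0604


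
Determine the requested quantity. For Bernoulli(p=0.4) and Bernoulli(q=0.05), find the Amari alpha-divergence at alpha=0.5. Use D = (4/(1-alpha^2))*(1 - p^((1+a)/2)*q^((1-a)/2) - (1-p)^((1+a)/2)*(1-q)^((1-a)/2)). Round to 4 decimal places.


Amari alpha-divergence:
D = (4/(1-alpha^2))*(1 - p^((1+a)/2)*q^((1-a)/2) - (1-p)^((1+a)/2)*(1-q)^((1-a)/2)).
alpha = 0.5, p = 0.4, q = 0.05.
e1 = (1+alpha)/2 = 0.75, e2 = (1-alpha)/2 = 0.25.
t1 = p^e1 * q^e2 = 0.4^0.75 * 0.05^0.25 = 0.237841.
t2 = (1-p)^e1 * (1-q)^e2 = 0.6^0.75 * 0.95^0.25 = 0.673045.
4/(1-alpha^2) = 5.333333.
D = 5.333333*(1 - 0.237841 - 0.673045) = 0.4753

0.4753


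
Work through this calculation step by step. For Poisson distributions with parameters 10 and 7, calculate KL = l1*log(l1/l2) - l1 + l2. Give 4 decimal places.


KL divergence for Poisson:
KL = l1*log(l1/l2) - l1 + l2.
l1 = 10, l2 = 7.
log(10/7) = 0.356675.
l1*log(l1/l2) = 10 * 0.356675 = 3.566749.
KL = 3.566749 - 10 + 7 = 0.5667

0.5667


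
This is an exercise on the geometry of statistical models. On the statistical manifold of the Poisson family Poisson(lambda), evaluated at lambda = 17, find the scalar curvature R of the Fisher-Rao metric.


This family has a single free parameter, so its statistical manifold
is 1-dimensional. The Riemann curvature tensor of any 1-dimensional
Riemannian manifold vanishes identically, so R = 0.

0


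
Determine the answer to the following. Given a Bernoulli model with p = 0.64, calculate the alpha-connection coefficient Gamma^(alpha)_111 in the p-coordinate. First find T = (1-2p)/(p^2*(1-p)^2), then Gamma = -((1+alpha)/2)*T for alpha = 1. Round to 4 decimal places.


Skewness (Amari-Chentsov) tensor: T = (1-2p)/(p^2*(1-p)^2).
p = 0.64, 1-2p = -0.28, p^2 = 0.4096, (1-p)^2 = 0.1296.
T = -0.28/(0.4096 * 0.1296) = -5.274643.
In the p-coordinate, Gamma^(alpha) = Gamma^(0) - (alpha/2)*T with Gamma^(0) = (1/2)*g'(p) = -T/2,
so Gamma^(alpha) = -((1+alpha)/2)*T.
alpha = 1, -(1+alpha)/2 = -1.0.
Gamma = -1.0 * -5.274643 = 5.2746

5.2746


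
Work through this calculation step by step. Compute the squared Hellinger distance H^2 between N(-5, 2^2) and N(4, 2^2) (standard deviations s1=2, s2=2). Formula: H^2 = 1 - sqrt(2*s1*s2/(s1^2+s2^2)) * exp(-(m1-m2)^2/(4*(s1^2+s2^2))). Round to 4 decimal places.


Squared Hellinger distance for Gaussians:
H^2 = 1 - sqrt(2*s1*s2/(s1^2+s2^2)) * exp(-(m1-m2)^2/(4*(s1^2+s2^2))).
s1^2 = 4, s2^2 = 4, s1^2+s2^2 = 8.
sqrt(2*2*2/(8)) = 1.0.
(m1-m2)^2 = (-9)^2 = 81.
exp(-81/(4*8)) = exp(-2.53125) = 0.07956.
H^2 = 1 - 1.0*0.07956 = 0.9204

0.9204


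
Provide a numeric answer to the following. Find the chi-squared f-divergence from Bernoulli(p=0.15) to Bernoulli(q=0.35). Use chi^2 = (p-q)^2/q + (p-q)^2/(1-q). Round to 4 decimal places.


Chi-squared divergence between Bernoulli distributions:
chi^2 = (p-q)^2/q + (p-q)^2/(1-q).
p = 0.15, q = 0.35, p-q = -0.2.
(p-q)^2 = 0.04.
term1 = 0.04/0.35 = 0.114286.
term2 = 0.04/0.65 = 0.061538.
chi^2 = 0.114286 + 0.061538 = 0.1758

0.1758


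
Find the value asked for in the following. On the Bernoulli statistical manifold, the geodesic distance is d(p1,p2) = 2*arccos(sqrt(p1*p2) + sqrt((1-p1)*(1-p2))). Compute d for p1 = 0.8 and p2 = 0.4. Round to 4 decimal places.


Geodesic distance on Bernoulli manifold:
d(p1,p2) = 2*arccos(sqrt(p1*p2) + sqrt((1-p1)*(1-p2))).
sqrt(p1*p2) = sqrt(0.8*0.4) = 0.565685.
sqrt((1-p1)*(1-p2)) = sqrt(0.2*0.6) = 0.34641.
arg = 0.565685 + 0.34641 = 0.912096.
d = 2*arccos(0.912096) = 0.8449

0.8449


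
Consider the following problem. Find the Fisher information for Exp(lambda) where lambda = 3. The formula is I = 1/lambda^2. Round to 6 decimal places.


Fisher information for exponential: I(lambda) = 1/lambda^2.
lambda = 3, lambda^2 = 9.
I = 1/9 = 0.111111

0.111111


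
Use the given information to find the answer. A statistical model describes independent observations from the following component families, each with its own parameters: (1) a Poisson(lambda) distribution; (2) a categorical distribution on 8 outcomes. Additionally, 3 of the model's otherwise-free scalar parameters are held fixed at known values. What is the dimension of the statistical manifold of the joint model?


The dimension of a statistical manifold equals the number of free
(independent) real parameters of the model. For a product of independent
blocks the parameter counts add.
- Poisson (lambda): 1.
- categorical on 8 outcomes (probabilities sum to 1): 8-1 = 7.
Total = 1 + 7 = 8.
3 parameter(s) fixed at known values: 8 - 3 = 5.
Dimension = 5

5


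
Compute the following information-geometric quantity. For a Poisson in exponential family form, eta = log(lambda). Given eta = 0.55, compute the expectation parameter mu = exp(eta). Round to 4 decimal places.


Expectation parameter for Poisson exponential family:
mu = exp(eta).
eta = 0.55.
mu = exp(0.55) = 1.7333

1.7333


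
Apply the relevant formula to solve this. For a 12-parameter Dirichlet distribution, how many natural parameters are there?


Exponential family dimension calculation:
Dirichlet with 12 components has 12 natural parameters.

12


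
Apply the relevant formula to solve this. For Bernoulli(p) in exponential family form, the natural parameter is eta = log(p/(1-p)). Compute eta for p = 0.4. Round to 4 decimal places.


Natural parameter for Bernoulli: eta = log(p/(1-p)).
p = 0.4, 1-p = 0.6.
p/(1-p) = 0.666667.
eta = log(0.666667) = -0.4055

-0.4055


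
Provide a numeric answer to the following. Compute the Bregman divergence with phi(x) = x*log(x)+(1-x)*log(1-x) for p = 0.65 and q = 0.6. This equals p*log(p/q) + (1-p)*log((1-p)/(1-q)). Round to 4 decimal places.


Bregman divergence with negative entropy generator:
D = p*log(p/q) + (1-p)*log((1-p)/(1-q)).
p = 0.65, q = 0.6.
p*log(p/q) = 0.65*log(0.65/0.6) = 0.052028.
(1-p)*log((1-p)/(1-q)) = 0.35*log(0.35/0.4) = -0.046736.
D = 0.052028 + -0.046736 = 0.0053

0.0053


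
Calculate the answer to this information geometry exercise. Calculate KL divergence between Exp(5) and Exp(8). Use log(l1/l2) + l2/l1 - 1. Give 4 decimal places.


KL divergence for exponential family:
KL = log(l1/l2) + l2/l1 - 1.
log(5/8) = -0.470004.
8/5 = 1.6.
KL = -0.470004 + 1.6 - 1 = 0.1300

0.1300


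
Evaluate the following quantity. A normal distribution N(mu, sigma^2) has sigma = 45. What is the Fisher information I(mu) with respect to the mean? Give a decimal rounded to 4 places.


The Fisher information for the mean of a normal distribution is I(mu) = 1/sigma^2.
sigma = 45, so sigma^2 = 2025.
I(mu) = 1/2025 = 0.0005

0.0005


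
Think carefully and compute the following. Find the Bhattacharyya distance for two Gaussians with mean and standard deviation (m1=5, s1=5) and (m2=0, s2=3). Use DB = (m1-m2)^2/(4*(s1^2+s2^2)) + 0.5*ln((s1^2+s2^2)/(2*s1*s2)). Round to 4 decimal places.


Bhattacharyya distance between two Gaussians:
DB = (m1-m2)^2/(4*(s1^2+s2^2)) + (1/2)*ln((s1^2+s2^2)/(2*s1*s2)).
(m1-m2)^2 = (5)^2 = 25.
s1^2+s2^2 = 25 + 9 = 34.
term1 = 25/136 = 0.183824.
term2 = 0.5*ln(34/30.0) = 0.062582.
DB = 0.183824 + 0.062582 = 0.2464

0.2464


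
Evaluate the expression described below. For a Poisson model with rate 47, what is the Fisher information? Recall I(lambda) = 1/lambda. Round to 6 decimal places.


Fisher information for Poisson: I(lambda) = 1/lambda.
lambda = 47.
I(lambda) = 1/47 = 0.021277

0.021277


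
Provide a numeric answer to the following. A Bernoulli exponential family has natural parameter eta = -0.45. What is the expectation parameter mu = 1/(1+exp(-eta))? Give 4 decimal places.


Dual coordinate (expectation parameter) for Bernoulli:
mu = 1/(1+exp(-eta)).
eta = -0.45.
exp(-eta) = exp(0.45) = 1.568312.
mu = 1/(1+1.568312) = 0.3894

0.3894


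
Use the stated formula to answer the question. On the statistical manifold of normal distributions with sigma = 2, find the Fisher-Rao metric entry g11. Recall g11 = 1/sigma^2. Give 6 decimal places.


For the 2-parameter normal family, the Fisher metric has:
  g11 = 1/sigma^2, g22 = 2/sigma^2.
sigma = 2, sigma^2 = 4.
g11 = 0.250000

0.250000


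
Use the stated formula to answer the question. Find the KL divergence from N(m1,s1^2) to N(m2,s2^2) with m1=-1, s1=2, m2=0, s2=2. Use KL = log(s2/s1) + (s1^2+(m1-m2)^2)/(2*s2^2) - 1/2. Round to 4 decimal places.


KL divergence between normal distributions:
KL = log(s2/s1) + (s1^2 + (m1-m2)^2)/(2*s2^2) - 1/2.
log(2/2) = 0.0.
(2^2 + (-1-0)^2)/(2*2^2) = (4 + 1)/8 = 0.625.
KL = 0.0 + 0.625 - 0.5 = 0.1250

0.1250


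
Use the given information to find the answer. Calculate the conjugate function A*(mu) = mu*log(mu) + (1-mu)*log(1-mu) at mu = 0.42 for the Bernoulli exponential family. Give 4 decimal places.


Legendre transform for Bernoulli:
A*(mu) = mu*log(mu) + (1-mu)*log(1-mu).
mu = 0.42, 1-mu = 0.58.
mu*log(mu) = 0.42*log(0.42) = -0.36435.
(1-mu)*log(1-mu) = 0.58*log(0.58) = -0.315942.
A* = -0.36435 + -0.315942 = -0.6803

-0.6803


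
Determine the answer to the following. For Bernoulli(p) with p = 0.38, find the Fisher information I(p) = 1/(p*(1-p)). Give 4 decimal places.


For Bernoulli(p), Fisher information is I(p) = 1/(p*(1-p)).
p = 0.38, 1-p = 0.62.
p*(1-p) = 0.2356.
I(p) = 1/0.2356 = 4.2445

4.2445


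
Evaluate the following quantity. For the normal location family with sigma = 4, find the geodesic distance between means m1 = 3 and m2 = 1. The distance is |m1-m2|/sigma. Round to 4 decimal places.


On the fixed-variance normal subfamily, geodesic distance = |m1-m2|/sigma.
|3 - 1| = 2.
sigma = 4.
d = 2/4 = 0.5000

0.5000


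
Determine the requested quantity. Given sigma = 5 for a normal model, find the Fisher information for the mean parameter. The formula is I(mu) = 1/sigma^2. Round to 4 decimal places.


The Fisher information for the mean of a normal distribution is I(mu) = 1/sigma^2.
sigma = 5, so sigma^2 = 25.
I(mu) = 1/25 = 0.0400

0.0400


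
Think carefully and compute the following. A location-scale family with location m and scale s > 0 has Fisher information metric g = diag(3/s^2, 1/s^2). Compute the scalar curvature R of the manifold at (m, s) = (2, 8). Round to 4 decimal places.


The metric has the form g = (A dm^2 + B ds^2)/s^2 with A = 3, B = 1.
Substitute u = sqrt(A/B)*m: g = B*(du^2 + ds^2)/s^2, i.e. B times the
Poincare upper half-plane metric, which has constant Gaussian curvature -1.
Scaling a 2D metric by a constant c divides the Gaussian curvature by c,
so K = -1/B = -1/(1) = -1.0000 everywhere (the point (m, s) = (2, 8) is irrelevant:
the curvature is constant).
Scalar curvature in dimension 2: R = 2K = -2/(1) = -2.0000.

-2.0000


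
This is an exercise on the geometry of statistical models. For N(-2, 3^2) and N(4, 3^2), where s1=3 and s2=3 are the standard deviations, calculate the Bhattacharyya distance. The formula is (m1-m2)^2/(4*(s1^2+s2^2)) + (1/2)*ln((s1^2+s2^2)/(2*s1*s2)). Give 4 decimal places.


Bhattacharyya distance between two Gaussians:
DB = (m1-m2)^2/(4*(s1^2+s2^2)) + (1/2)*ln((s1^2+s2^2)/(2*s1*s2)).
(m1-m2)^2 = (-6)^2 = 36.
s1^2+s2^2 = 9 + 9 = 18.
term1 = 36/72 = 0.5.
term2 = 0.5*ln(18/18.0) = 0.0.
DB = 0.5 + 0.0 = 0.5000

0.5000


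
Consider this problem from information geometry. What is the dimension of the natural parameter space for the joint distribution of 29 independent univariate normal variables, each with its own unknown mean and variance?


Exponential family dimension calculation:
Each univariate normal has two natural parameters (mu/sigma^2 and -1/(2 sigma^2)).
With 29 independent components, dim = 2 * 29 = 58.

58


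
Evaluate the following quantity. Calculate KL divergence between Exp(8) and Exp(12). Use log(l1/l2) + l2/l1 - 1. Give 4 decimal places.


KL divergence for exponential family:
KL = log(l1/l2) + l2/l1 - 1.
log(8/12) = -0.405465.
12/8 = 1.5.
KL = -0.405465 + 1.5 - 1 = 0.0945

0.0945


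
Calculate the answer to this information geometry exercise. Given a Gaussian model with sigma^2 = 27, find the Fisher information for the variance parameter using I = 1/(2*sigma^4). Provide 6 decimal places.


Fisher information for variance: I(sigma^2) = 1/(2*sigma^4).
sigma^2 = 27, so sigma^4 = 729.
I = 1/(2*729) = 1/1458 = 0.000686

0.000686


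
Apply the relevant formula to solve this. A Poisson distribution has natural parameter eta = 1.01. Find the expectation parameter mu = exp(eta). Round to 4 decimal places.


Expectation parameter for Poisson exponential family:
mu = exp(eta).
eta = 1.01.
mu = exp(1.01) = 2.7456

2.7456


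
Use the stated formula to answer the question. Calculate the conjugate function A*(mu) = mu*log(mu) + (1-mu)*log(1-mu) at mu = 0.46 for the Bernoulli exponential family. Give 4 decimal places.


Legendre transform for Bernoulli:
A*(mu) = mu*log(mu) + (1-mu)*log(1-mu).
mu = 0.46, 1-mu = 0.54.
mu*log(mu) = 0.46*log(0.46) = -0.357203.
(1-mu)*log(1-mu) = 0.54*log(0.54) = -0.332741.
A* = -0.357203 + -0.332741 = -0.6899

-0.6899


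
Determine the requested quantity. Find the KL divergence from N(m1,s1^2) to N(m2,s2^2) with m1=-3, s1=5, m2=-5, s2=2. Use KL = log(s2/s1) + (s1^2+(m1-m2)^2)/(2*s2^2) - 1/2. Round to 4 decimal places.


KL divergence between normal distributions:
KL = log(s2/s1) + (s1^2 + (m1-m2)^2)/(2*s2^2) - 1/2.
log(2/5) = -0.916291.
(5^2 + (-3--5)^2)/(2*2^2) = (25 + 4)/8 = 3.625.
KL = -0.916291 + 3.625 - 0.5 = 2.2087

2.2087


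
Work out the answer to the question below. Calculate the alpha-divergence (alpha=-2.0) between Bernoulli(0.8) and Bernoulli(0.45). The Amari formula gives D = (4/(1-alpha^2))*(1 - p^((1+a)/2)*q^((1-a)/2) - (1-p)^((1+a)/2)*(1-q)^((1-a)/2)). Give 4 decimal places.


Amari alpha-divergence:
D = (4/(1-alpha^2))*(1 - p^((1+a)/2)*q^((1-a)/2) - (1-p)^((1+a)/2)*(1-q)^((1-a)/2)).
alpha = -2.0, p = 0.8, q = 0.45.
e1 = (1+alpha)/2 = -0.5, e2 = (1-alpha)/2 = 1.5.
t1 = p^e1 * q^e2 = 0.8^-0.5 * 0.45^1.5 = 0.3375.
t2 = (1-p)^e1 * (1-q)^e2 = 0.2^-0.5 * 0.55^1.5 = 0.912072.
4/(1-alpha^2) = -1.333333.
D = -1.333333*(1 - 0.3375 - 0.912072) = 0.3328

0.3328


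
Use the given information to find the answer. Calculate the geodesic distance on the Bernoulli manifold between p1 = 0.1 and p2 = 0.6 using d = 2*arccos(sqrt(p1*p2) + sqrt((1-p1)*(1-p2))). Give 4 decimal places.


Geodesic distance on Bernoulli manifold:
d(p1,p2) = 2*arccos(sqrt(p1*p2) + sqrt((1-p1)*(1-p2))).
sqrt(p1*p2) = sqrt(0.1*0.6) = 0.244949.
sqrt((1-p1)*(1-p2)) = sqrt(0.9*0.4) = 0.6.
arg = 0.244949 + 0.6 = 0.844949.
d = 2*arccos(0.844949) = 1.1287

1.1287


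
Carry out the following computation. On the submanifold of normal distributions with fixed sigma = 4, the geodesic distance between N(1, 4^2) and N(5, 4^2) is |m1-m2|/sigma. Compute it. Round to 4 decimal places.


On the fixed-variance normal subfamily, geodesic distance = |m1-m2|/sigma.
|1 - 5| = 4.
sigma = 4.
d = 4/4 = 1.0000

1.0000


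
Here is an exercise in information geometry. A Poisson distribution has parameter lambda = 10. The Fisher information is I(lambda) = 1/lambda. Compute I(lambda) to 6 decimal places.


Fisher information for Poisson: I(lambda) = 1/lambda.
lambda = 10.
I(lambda) = 1/10 = 0.100000

0.100000


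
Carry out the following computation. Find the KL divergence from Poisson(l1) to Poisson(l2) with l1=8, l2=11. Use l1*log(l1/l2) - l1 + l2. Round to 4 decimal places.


KL divergence for Poisson:
KL = l1*log(l1/l2) - l1 + l2.
l1 = 8, l2 = 11.
log(8/11) = -0.318454.
l1*log(l1/l2) = 8 * -0.318454 = -2.54763.
KL = -2.54763 - 8 + 11 = 0.4524

0.4524


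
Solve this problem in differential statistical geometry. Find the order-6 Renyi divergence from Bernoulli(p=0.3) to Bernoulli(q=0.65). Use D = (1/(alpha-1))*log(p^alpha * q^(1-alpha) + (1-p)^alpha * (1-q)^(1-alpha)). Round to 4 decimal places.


Renyi divergence of order alpha between Bernoulli distributions:
D = (1/(alpha-1))*log(p^alpha * q^(1-alpha) + (1-p)^alpha * (1-q)^(1-alpha)).
alpha = 6, p = 0.3, q = 0.65.
p^alpha * q^(1-alpha) = 0.3^6 * 0.65^-5 = 0.006283.
(1-p)^alpha * (1-q)^(1-alpha) = 0.7^6 * 0.35^-5 = 22.4.
sum = 0.006283 + 22.4 = 22.406283.
D = (1/5)*log(22.406283) = 0.6219

0.6219


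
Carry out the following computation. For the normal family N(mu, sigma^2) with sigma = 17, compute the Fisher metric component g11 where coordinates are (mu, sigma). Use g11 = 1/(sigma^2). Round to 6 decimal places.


For the 2-parameter normal family, the Fisher metric has:
  g11 = 1/sigma^2, g22 = 2/sigma^2.
sigma = 17, sigma^2 = 289.
g11 = 0.003460

0.003460


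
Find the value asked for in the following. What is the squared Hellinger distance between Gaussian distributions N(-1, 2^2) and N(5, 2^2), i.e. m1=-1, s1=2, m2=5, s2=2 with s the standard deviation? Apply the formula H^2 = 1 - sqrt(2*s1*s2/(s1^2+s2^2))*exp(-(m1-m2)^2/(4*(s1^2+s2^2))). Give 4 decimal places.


Squared Hellinger distance for Gaussians:
H^2 = 1 - sqrt(2*s1*s2/(s1^2+s2^2)) * exp(-(m1-m2)^2/(4*(s1^2+s2^2))).
s1^2 = 4, s2^2 = 4, s1^2+s2^2 = 8.
sqrt(2*2*2/(8)) = 1.0.
(m1-m2)^2 = (-6)^2 = 36.
exp(-36/(4*8)) = exp(-1.125) = 0.324652.
H^2 = 1 - 1.0*0.324652 = 0.6753

0.6753


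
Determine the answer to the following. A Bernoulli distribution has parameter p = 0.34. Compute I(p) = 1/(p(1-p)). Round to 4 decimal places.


For Bernoulli(p), Fisher information is I(p) = 1/(p*(1-p)).
p = 0.34, 1-p = 0.66.
p*(1-p) = 0.2244.
I(p) = 1/0.2244 = 4.4563

4.4563


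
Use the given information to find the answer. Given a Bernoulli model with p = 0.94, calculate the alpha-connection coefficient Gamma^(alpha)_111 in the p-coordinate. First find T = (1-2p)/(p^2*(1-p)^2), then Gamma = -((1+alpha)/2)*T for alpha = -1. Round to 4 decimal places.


Skewness (Amari-Chentsov) tensor: T = (1-2p)/(p^2*(1-p)^2).
p = 0.94, 1-2p = -0.88, p^2 = 0.8836, (1-p)^2 = 0.0036.
T = -0.88/(0.8836 * 0.0036) = -276.646044.
In the p-coordinate, Gamma^(alpha) = Gamma^(0) - (alpha/2)*T with Gamma^(0) = (1/2)*g'(p) = -T/2,
so Gamma^(alpha) = -((1+alpha)/2)*T.
alpha = -1, -(1+alpha)/2 = 0.0.
Gamma = 0.0 * -276.646044 = 0.0000

0.0000


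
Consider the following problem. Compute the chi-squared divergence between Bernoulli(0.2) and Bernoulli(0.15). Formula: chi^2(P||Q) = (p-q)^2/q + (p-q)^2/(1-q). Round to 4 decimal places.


Chi-squared divergence between Bernoulli distributions:
chi^2 = (p-q)^2/q + (p-q)^2/(1-q).
p = 0.2, q = 0.15, p-q = 0.05.
(p-q)^2 = 0.0025.
term1 = 0.0025/0.15 = 0.016667.
term2 = 0.0025/0.85 = 0.002941.
chi^2 = 0.016667 + 0.002941 = 0.0196

0.0196


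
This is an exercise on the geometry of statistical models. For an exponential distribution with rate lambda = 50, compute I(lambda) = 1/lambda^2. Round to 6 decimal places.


Fisher information for exponential: I(lambda) = 1/lambda^2.
lambda = 50, lambda^2 = 2500.
I = 1/2500 = 0.000400

0.000400


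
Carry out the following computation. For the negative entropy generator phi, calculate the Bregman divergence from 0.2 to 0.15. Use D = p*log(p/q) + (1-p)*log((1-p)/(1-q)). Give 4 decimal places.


Bregman divergence with negative entropy generator:
D = p*log(p/q) + (1-p)*log((1-p)/(1-q)).
p = 0.2, q = 0.15.
p*log(p/q) = 0.2*log(0.2/0.15) = 0.057536.
(1-p)*log((1-p)/(1-q)) = 0.8*log(0.8/0.85) = -0.0485.
D = 0.057536 + -0.0485 = 0.0090

0.0090


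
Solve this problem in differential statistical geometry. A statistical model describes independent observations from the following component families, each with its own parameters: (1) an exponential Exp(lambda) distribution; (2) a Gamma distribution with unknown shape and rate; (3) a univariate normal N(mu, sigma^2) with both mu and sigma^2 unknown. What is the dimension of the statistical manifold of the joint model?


The dimension of a statistical manifold equals the number of free
(independent) real parameters of the model. For a product of independent
blocks the parameter counts add.
- exponential (lambda): 1.
- Gamma (shape, rate): 2.
- normal (mu, sigma^2): 2.
Total = 1 + 2 + 2 = 5.
Dimension = 5

5


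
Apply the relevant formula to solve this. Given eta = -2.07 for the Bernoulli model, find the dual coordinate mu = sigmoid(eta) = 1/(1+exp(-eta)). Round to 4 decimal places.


Dual coordinate (expectation parameter) for Bernoulli:
mu = 1/(1+exp(-eta)).
eta = -2.07.
exp(-eta) = exp(2.07) = 7.924823.
mu = 1/(1+7.924823) = 0.1120

0.1120


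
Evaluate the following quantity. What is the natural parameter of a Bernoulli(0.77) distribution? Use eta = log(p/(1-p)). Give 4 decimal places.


Natural parameter for Bernoulli: eta = log(p/(1-p)).
p = 0.77, 1-p = 0.23.
p/(1-p) = 3.347826.
eta = log(3.347826) = 1.2083

1.2083


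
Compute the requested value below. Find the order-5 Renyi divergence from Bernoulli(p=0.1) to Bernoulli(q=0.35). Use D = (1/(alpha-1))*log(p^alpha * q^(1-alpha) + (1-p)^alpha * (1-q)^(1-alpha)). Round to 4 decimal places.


Renyi divergence of order alpha between Bernoulli distributions:
D = (1/(alpha-1))*log(p^alpha * q^(1-alpha) + (1-p)^alpha * (1-q)^(1-alpha)).
alpha = 5, p = 0.1, q = 0.35.
p^alpha * q^(1-alpha) = 0.1^5 * 0.35^-4 = 0.000666.
(1-p)^alpha * (1-q)^(1-alpha) = 0.9^5 * 0.65^-4 = 3.307951.
sum = 0.000666 + 3.307951 = 3.308618.
D = (1/4)*log(3.308618) = 0.2991

0.2991


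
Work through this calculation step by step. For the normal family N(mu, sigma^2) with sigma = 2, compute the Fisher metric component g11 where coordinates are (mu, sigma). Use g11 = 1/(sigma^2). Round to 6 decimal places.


For the 2-parameter normal family, the Fisher metric has:
  g11 = 1/sigma^2, g22 = 2/sigma^2.
sigma = 2, sigma^2 = 4.
g11 = 0.250000

0.250000


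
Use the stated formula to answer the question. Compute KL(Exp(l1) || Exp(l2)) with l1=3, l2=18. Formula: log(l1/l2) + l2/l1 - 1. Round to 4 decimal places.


KL divergence for exponential family:
KL = log(l1/l2) + l2/l1 - 1.
log(3/18) = -1.791759.
18/3 = 6.0.
KL = -1.791759 + 6.0 - 1 = 3.2082

3.2082


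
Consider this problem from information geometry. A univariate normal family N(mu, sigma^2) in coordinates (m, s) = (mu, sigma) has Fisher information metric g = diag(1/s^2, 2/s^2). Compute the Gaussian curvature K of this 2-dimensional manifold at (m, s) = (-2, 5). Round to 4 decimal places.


The metric has the form g = (A dm^2 + B ds^2)/s^2 with A = 1, B = 2.
Substitute u = sqrt(A/B)*m: g = B*(du^2 + ds^2)/s^2, i.e. B times the
Poincare upper half-plane metric, which has constant Gaussian curvature -1.
Scaling a 2D metric by a constant c divides the Gaussian curvature by c,
so K = -1/B = -1/(2) = -0.5000 everywhere (the point (m, s) = (-2, 5) is irrelevant:
the curvature is constant).
The requested Gaussian curvature is K = -0.5000.

-0.5000


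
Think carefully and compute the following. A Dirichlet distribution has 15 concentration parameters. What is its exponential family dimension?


Exponential family dimension calculation:
Dirichlet with 15 components has 15 natural parameters.

15


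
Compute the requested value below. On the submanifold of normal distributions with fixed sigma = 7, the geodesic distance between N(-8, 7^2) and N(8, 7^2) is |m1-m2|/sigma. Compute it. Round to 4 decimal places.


On the fixed-variance normal subfamily, geodesic distance = |m1-m2|/sigma.
|-8 - 8| = 16.
sigma = 7.
d = 16/7 = 2.2857

2.2857


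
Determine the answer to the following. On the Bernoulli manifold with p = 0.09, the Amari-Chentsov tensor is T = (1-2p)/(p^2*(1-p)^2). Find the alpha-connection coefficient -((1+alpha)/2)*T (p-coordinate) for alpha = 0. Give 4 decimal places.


Skewness (Amari-Chentsov) tensor: T = (1-2p)/(p^2*(1-p)^2).
p = 0.09, 1-2p = 0.82, p^2 = 0.0081, (1-p)^2 = 0.8281.
T = 0.82/(0.0081 * 0.8281) = 122.249206.
In the p-coordinate, Gamma^(alpha) = Gamma^(0) - (alpha/2)*T with Gamma^(0) = (1/2)*g'(p) = -T/2,
so Gamma^(alpha) = -((1+alpha)/2)*T.
alpha = 0, -(1+alpha)/2 = -0.5.
Gamma = -0.5 * 122.249206 = -61.1246

-61.1246


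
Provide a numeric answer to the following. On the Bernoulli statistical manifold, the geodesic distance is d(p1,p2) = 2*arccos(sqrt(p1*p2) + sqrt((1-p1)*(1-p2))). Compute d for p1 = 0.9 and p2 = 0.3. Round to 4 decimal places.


Geodesic distance on Bernoulli manifold:
d(p1,p2) = 2*arccos(sqrt(p1*p2) + sqrt((1-p1)*(1-p2))).
sqrt(p1*p2) = sqrt(0.9*0.3) = 0.519615.
sqrt((1-p1)*(1-p2)) = sqrt(0.1*0.7) = 0.264575.
arg = 0.519615 + 0.264575 = 0.78419.
d = 2*arccos(0.78419) = 1.3388

1.3388


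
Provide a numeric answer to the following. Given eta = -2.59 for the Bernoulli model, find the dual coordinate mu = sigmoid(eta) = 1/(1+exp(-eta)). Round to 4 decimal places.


Dual coordinate (expectation parameter) for Bernoulli:
mu = 1/(1+exp(-eta)).
eta = -2.59.
exp(-eta) = exp(2.59) = 13.329772.
mu = 1/(1+13.329772) = 0.0698

0.0698


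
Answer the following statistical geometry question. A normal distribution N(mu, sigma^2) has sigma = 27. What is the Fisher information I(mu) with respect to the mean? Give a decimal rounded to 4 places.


The Fisher information for the mean of a normal distribution is I(mu) = 1/sigma^2.
sigma = 27, so sigma^2 = 729.
I(mu) = 1/729 = 0.0014

0.0014


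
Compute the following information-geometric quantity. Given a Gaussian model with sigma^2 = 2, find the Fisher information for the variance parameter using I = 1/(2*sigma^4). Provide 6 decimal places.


Fisher information for variance: I(sigma^2) = 1/(2*sigma^4).
sigma^2 = 2, so sigma^4 = 4.
I = 1/(2*4) = 1/8 = 0.125000

0.125000


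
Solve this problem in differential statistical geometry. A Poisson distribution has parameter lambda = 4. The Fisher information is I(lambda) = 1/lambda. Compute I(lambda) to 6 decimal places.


Fisher information for Poisson: I(lambda) = 1/lambda.
lambda = 4.
I(lambda) = 1/4 = 0.250000

0.250000


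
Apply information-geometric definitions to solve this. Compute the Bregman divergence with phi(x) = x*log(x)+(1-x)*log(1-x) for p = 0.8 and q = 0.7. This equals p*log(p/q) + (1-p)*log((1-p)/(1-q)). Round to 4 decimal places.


Bregman divergence with negative entropy generator:
D = p*log(p/q) + (1-p)*log((1-p)/(1-q)).
p = 0.8, q = 0.7.
p*log(p/q) = 0.8*log(0.8/0.7) = 0.106825.
(1-p)*log((1-p)/(1-q)) = 0.2*log(0.2/0.3) = -0.081093.
D = 0.106825 + -0.081093 = 0.0257

0.0257


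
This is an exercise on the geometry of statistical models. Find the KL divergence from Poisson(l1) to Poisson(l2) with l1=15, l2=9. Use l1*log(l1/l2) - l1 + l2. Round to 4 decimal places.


KL divergence for Poisson:
KL = l1*log(l1/l2) - l1 + l2.
l1 = 15, l2 = 9.
log(15/9) = 0.510826.
l1*log(l1/l2) = 15 * 0.510826 = 7.662384.
KL = 7.662384 - 15 + 9 = 1.6624

1.6624


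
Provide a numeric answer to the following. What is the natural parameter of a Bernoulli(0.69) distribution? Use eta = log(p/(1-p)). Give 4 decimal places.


Natural parameter for Bernoulli: eta = log(p/(1-p)).
p = 0.69, 1-p = 0.31.
p/(1-p) = 2.225806.
eta = log(2.225806) = 0.8001

0.8001


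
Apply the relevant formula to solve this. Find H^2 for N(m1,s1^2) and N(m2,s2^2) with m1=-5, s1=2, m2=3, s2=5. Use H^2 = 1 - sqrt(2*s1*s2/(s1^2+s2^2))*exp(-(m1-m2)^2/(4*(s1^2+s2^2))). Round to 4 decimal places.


Squared Hellinger distance for Gaussians:
H^2 = 1 - sqrt(2*s1*s2/(s1^2+s2^2)) * exp(-(m1-m2)^2/(4*(s1^2+s2^2))).
s1^2 = 4, s2^2 = 25, s1^2+s2^2 = 29.
sqrt(2*2*5/(29)) = 0.830455.
(m1-m2)^2 = (-8)^2 = 64.
exp(-64/(4*29)) = exp(-0.551724) = 0.575956.
H^2 = 1 - 0.830455*0.575956 = 0.5217

0.5217


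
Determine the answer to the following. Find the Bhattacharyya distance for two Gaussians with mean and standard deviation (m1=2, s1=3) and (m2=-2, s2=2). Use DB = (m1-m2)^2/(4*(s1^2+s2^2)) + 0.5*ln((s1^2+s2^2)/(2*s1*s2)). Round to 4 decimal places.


Bhattacharyya distance between two Gaussians:
DB = (m1-m2)^2/(4*(s1^2+s2^2)) + (1/2)*ln((s1^2+s2^2)/(2*s1*s2)).
(m1-m2)^2 = (4)^2 = 16.
s1^2+s2^2 = 9 + 4 = 13.
term1 = 16/52 = 0.307692.
term2 = 0.5*ln(13/12.0) = 0.040021.
DB = 0.307692 + 0.040021 = 0.3477

0.3477


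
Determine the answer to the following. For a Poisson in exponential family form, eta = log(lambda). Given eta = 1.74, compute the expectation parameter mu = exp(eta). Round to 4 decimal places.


Expectation parameter for Poisson exponential family:
mu = exp(eta).
eta = 1.74.
mu = exp(1.74) = 5.6973

5.6973


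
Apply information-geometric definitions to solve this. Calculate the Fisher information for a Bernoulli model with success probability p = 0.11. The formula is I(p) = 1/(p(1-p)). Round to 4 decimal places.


For Bernoulli(p), Fisher information is I(p) = 1/(p*(1-p)).
p = 0.11, 1-p = 0.89.
p*(1-p) = 0.0979.
I(p) = 1/0.0979 = 10.2145

10.2145


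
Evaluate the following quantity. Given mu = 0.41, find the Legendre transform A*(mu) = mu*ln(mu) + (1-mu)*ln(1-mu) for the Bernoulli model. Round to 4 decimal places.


Legendre transform for Bernoulli:
A*(mu) = mu*log(mu) + (1-mu)*log(1-mu).
mu = 0.41, 1-mu = 0.59.
mu*log(mu) = 0.41*log(0.41) = -0.365555.
(1-mu)*log(1-mu) = 0.59*log(0.59) = -0.311303.
A* = -0.365555 + -0.311303 = -0.6769

-0.6769


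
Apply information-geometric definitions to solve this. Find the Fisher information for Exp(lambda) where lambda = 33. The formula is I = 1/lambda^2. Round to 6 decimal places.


Fisher information for exponential: I(lambda) = 1/lambda^2.
lambda = 33, lambda^2 = 1089.
I = 1/1089 = 0.000918

0.000918


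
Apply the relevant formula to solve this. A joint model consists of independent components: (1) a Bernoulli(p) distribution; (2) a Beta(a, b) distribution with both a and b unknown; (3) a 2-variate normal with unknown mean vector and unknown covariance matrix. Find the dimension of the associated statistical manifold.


The dimension of a statistical manifold equals the number of free
(independent) real parameters of the model. For a product of independent
blocks the parameter counts add.
- Bernoulli (p): 1.
- Beta (a, b): 2.
- 2-variate normal: 2 (mean) + 2*3/2 = 3 (symmetric covariance) = 5.
Total = 1 + 2 + 5 = 8.
Dimension = 8

8
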